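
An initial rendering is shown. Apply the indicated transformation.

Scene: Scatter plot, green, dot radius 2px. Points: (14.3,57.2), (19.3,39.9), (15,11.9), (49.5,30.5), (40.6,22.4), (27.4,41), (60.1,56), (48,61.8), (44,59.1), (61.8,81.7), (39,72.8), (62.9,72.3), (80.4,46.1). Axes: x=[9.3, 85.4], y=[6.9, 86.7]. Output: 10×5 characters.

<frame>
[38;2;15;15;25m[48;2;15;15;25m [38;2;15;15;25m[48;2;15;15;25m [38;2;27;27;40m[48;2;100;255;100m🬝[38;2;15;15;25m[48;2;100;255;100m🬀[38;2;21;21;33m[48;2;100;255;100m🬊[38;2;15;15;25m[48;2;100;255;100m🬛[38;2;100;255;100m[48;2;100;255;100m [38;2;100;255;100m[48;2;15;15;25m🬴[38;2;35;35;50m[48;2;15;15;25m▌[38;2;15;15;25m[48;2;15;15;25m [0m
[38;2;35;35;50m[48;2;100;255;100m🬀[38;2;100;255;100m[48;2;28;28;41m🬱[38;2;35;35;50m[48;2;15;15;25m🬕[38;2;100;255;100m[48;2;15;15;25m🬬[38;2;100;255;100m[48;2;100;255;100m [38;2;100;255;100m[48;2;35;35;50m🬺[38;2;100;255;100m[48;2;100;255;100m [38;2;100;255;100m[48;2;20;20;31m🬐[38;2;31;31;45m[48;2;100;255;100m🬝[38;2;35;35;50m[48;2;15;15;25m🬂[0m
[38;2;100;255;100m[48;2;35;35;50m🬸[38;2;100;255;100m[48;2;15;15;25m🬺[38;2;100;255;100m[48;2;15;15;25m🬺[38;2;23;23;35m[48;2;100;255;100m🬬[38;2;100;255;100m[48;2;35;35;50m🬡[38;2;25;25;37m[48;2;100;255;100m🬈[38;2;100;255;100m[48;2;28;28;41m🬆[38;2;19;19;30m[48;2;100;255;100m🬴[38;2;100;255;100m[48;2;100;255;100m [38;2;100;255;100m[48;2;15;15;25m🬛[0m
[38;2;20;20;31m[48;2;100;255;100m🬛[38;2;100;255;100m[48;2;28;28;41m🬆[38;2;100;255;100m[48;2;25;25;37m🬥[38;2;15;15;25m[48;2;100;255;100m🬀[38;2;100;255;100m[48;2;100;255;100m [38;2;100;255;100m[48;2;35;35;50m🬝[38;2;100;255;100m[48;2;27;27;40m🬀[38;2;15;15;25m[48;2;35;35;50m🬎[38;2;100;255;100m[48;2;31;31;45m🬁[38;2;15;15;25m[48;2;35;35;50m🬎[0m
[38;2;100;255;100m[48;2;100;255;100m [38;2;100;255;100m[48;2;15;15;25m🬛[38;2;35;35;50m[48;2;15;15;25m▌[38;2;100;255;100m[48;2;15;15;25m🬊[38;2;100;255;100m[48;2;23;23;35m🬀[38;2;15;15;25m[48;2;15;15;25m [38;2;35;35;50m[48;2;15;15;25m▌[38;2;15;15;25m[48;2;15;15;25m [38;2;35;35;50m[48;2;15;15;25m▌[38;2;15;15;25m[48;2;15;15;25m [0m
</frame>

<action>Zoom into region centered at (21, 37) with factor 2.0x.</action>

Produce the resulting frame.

<frame>
[38;2;15;15;25m[48;2;15;15;25m [38;2;15;15;25m[48;2;15;15;25m [38;2;100;255;100m[48;2;28;28;41m🬊[38;2;100;255;100m[48;2;15;15;25m🬝[38;2;100;255;100m[48;2;23;23;35m🬀[38;2;15;15;25m[48;2;15;15;25m [38;2;35;35;50m[48;2;15;15;25m▌[38;2;15;15;25m[48;2;15;15;25m [38;2;35;35;50m[48;2;15;15;25m▌[38;2;15;15;25m[48;2;15;15;25m [0m
[38;2;35;35;50m[48;2;15;15;25m🬂[38;2;35;35;50m[48;2;15;15;25m🬂[38;2;35;35;50m[48;2;15;15;25m🬕[38;2;28;28;41m[48;2;100;255;100m🬆[38;2;100;255;100m[48;2;35;35;50m🬺[38;2;28;28;41m[48;2;100;255;100m🬆[38;2;100;255;100m[48;2;35;35;50m🬺[38;2;23;23;35m[48;2;100;255;100m🬬[38;2;35;35;50m[48;2;15;15;25m🬕[38;2;35;35;50m[48;2;15;15;25m🬂[0m
[38;2;15;15;25m[48;2;35;35;50m🬰[38;2;15;15;25m[48;2;35;35;50m🬰[38;2;35;35;50m[48;2;15;15;25m🬛[38;2;23;23;35m[48;2;100;255;100m🬺[38;2;100;255;100m[48;2;28;28;41m🬆[38;2;23;23;35m[48;2;100;255;100m🬺[38;2;100;255;100m[48;2;28;28;41m🬆[38;2;15;15;25m[48;2;35;35;50m🬰[38;2;35;35;50m[48;2;15;15;25m🬛[38;2;15;15;25m[48;2;35;35;50m🬰[0m
[38;2;15;15;25m[48;2;35;35;50m🬎[38;2;15;15;25m[48;2;35;35;50m🬎[38;2;35;35;50m[48;2;15;15;25m🬲[38;2;15;15;25m[48;2;35;35;50m🬎[38;2;35;35;50m[48;2;15;15;25m🬲[38;2;15;15;25m[48;2;35;35;50m🬎[38;2;35;35;50m[48;2;15;15;25m🬲[38;2;15;15;25m[48;2;35;35;50m🬎[38;2;35;35;50m[48;2;15;15;25m🬲[38;2;15;15;25m[48;2;100;255;100m🬆[0m
[38;2;15;15;25m[48;2;15;15;25m [38;2;15;15;25m[48;2;15;15;25m [38;2;35;35;50m[48;2;15;15;25m▌[38;2;15;15;25m[48;2;15;15;25m [38;2;35;35;50m[48;2;15;15;25m▌[38;2;15;15;25m[48;2;15;15;25m [38;2;35;35;50m[48;2;15;15;25m▌[38;2;15;15;25m[48;2;15;15;25m [38;2;100;255;100m[48;2;27;27;40m🬁[38;2;100;255;100m[48;2;15;15;25m🬬[0m
</frame>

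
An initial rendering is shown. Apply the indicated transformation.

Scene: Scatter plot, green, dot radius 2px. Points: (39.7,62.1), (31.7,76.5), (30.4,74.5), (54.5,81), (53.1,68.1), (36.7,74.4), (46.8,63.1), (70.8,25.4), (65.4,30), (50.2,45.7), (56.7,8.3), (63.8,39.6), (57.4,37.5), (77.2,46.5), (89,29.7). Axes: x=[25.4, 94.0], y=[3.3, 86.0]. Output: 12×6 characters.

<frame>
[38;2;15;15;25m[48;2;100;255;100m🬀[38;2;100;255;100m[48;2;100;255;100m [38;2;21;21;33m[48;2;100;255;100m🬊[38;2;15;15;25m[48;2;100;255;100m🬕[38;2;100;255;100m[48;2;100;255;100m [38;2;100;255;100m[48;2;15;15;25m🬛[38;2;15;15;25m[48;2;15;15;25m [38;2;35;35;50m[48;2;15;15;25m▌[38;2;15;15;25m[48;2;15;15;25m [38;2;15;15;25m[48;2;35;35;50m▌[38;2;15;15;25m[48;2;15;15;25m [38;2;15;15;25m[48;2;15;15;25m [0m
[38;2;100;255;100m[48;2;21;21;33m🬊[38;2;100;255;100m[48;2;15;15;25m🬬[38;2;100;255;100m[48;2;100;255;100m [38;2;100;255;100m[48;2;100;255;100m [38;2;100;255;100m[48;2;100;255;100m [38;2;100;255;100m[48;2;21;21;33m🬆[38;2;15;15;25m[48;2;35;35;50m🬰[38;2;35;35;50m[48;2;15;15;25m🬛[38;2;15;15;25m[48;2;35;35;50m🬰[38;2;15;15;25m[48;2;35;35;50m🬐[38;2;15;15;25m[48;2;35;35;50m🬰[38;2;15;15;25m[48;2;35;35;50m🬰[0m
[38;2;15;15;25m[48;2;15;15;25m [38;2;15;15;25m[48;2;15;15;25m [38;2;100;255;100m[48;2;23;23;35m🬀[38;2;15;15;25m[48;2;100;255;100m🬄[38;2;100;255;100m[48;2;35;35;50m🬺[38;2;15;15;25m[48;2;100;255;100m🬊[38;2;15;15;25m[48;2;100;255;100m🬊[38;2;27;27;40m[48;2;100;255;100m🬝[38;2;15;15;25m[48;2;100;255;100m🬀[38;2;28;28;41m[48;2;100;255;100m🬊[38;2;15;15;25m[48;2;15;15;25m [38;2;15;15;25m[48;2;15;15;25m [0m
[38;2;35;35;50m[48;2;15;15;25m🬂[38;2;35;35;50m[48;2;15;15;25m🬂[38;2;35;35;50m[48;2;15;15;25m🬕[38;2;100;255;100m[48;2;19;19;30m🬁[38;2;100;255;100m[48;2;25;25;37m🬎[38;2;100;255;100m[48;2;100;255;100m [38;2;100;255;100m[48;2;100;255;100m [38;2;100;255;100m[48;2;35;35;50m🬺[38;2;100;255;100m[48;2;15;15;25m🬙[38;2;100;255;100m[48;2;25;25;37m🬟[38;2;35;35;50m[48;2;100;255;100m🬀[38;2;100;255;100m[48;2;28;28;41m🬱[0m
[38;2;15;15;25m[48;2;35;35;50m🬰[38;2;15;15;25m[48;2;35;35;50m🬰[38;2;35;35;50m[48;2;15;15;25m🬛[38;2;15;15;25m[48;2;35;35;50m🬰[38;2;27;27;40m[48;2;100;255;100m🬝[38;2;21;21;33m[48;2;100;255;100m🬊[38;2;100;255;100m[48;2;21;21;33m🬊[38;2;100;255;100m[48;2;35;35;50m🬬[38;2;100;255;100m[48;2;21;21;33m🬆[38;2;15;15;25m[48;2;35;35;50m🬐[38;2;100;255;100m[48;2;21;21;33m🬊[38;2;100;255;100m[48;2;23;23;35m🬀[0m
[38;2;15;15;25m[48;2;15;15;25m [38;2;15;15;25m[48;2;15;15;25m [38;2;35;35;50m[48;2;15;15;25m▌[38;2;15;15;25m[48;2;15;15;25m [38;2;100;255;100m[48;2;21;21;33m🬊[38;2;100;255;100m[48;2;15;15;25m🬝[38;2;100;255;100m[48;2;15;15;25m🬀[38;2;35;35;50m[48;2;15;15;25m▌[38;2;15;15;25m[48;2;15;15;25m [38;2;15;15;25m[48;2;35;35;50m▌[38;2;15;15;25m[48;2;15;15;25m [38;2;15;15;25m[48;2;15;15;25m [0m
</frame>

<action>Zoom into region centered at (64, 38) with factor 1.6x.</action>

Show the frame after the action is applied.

<frame>
[38;2;100;255;100m[48;2;15;15;25m🬊[38;2;100;255;100m[48;2;15;15;25m🬝[38;2;100;255;100m[48;2;23;23;35m🬀[38;2;15;15;25m[48;2;15;15;25m [38;2;15;15;25m[48;2;35;35;50m▌[38;2;15;15;25m[48;2;15;15;25m [38;2;15;15;25m[48;2;15;15;25m [38;2;35;35;50m[48;2;15;15;25m▌[38;2;15;15;25m[48;2;15;15;25m [38;2;15;15;25m[48;2;35;35;50m▌[38;2;15;15;25m[48;2;15;15;25m [38;2;15;15;25m[48;2;15;15;25m [0m
[38;2;15;15;25m[48;2;35;35;50m🬰[38;2;21;21;33m[48;2;100;255;100m🬆[38;2;100;255;100m[48;2;15;15;25m🬺[38;2;23;23;35m[48;2;100;255;100m🬬[38;2;15;15;25m[48;2;35;35;50m🬐[38;2;23;23;35m[48;2;100;255;100m🬝[38;2;15;15;25m[48;2;35;35;50m🬰[38;2;35;35;50m[48;2;15;15;25m🬛[38;2;21;21;33m[48;2;100;255;100m🬆[38;2;100;255;100m[48;2;35;35;50m🬺[38;2;23;23;35m[48;2;100;255;100m🬬[38;2;15;15;25m[48;2;35;35;50m🬰[0m
[38;2;15;15;25m[48;2;15;15;25m [38;2;15;15;25m[48;2;100;255;100m🬺[38;2;100;255;100m[48;2;25;25;37m🬥[38;2;15;15;25m[48;2;100;255;100m🬀[38;2;25;25;37m[48;2;100;255;100m🬂[38;2;100;255;100m[48;2;100;255;100m [38;2;100;255;100m[48;2;15;15;25m🬛[38;2;35;35;50m[48;2;15;15;25m▌[38;2;15;15;25m[48;2;100;255;100m🬺[38;2;100;255;100m[48;2;28;28;41m🬆[38;2;15;15;25m[48;2;15;15;25m [38;2;15;15;25m[48;2;15;15;25m [0m
[38;2;35;35;50m[48;2;15;15;25m🬂[38;2;35;35;50m[48;2;15;15;25m🬂[38;2;35;35;50m[48;2;15;15;25m🬕[38;2;100;255;100m[48;2;15;15;25m🬊[38;2;100;255;100m[48;2;27;27;40m🬀[38;2;100;255;100m[48;2;25;25;37m🬷[38;2;100;255;100m[48;2;35;35;50m🬺[38;2;35;35;50m[48;2;100;255;100m🬆[38;2;23;23;35m[48;2;100;255;100m🬬[38;2;35;35;50m[48;2;15;15;25m🬨[38;2;35;35;50m[48;2;15;15;25m🬂[38;2;35;35;50m[48;2;15;15;25m🬂[0m
[38;2;15;15;25m[48;2;35;35;50m🬰[38;2;15;15;25m[48;2;35;35;50m🬰[38;2;35;35;50m[48;2;15;15;25m🬛[38;2;15;15;25m[48;2;35;35;50m🬰[38;2;15;15;25m[48;2;35;35;50m🬐[38;2;23;23;35m[48;2;100;255;100m🬺[38;2;100;255;100m[48;2;21;21;33m🬆[38;2;100;255;100m[48;2;35;35;50m🬬[38;2;100;255;100m[48;2;21;21;33m🬆[38;2;15;15;25m[48;2;35;35;50m🬐[38;2;15;15;25m[48;2;35;35;50m🬰[38;2;15;15;25m[48;2;35;35;50m🬰[0m
[38;2;15;15;25m[48;2;15;15;25m [38;2;15;15;25m[48;2;15;15;25m [38;2;35;35;50m[48;2;15;15;25m▌[38;2;15;15;25m[48;2;15;15;25m [38;2;15;15;25m[48;2;35;35;50m▌[38;2;15;15;25m[48;2;15;15;25m [38;2;15;15;25m[48;2;15;15;25m [38;2;35;35;50m[48;2;15;15;25m▌[38;2;15;15;25m[48;2;15;15;25m [38;2;15;15;25m[48;2;35;35;50m▌[38;2;15;15;25m[48;2;15;15;25m [38;2;15;15;25m[48;2;15;15;25m [0m
</frame>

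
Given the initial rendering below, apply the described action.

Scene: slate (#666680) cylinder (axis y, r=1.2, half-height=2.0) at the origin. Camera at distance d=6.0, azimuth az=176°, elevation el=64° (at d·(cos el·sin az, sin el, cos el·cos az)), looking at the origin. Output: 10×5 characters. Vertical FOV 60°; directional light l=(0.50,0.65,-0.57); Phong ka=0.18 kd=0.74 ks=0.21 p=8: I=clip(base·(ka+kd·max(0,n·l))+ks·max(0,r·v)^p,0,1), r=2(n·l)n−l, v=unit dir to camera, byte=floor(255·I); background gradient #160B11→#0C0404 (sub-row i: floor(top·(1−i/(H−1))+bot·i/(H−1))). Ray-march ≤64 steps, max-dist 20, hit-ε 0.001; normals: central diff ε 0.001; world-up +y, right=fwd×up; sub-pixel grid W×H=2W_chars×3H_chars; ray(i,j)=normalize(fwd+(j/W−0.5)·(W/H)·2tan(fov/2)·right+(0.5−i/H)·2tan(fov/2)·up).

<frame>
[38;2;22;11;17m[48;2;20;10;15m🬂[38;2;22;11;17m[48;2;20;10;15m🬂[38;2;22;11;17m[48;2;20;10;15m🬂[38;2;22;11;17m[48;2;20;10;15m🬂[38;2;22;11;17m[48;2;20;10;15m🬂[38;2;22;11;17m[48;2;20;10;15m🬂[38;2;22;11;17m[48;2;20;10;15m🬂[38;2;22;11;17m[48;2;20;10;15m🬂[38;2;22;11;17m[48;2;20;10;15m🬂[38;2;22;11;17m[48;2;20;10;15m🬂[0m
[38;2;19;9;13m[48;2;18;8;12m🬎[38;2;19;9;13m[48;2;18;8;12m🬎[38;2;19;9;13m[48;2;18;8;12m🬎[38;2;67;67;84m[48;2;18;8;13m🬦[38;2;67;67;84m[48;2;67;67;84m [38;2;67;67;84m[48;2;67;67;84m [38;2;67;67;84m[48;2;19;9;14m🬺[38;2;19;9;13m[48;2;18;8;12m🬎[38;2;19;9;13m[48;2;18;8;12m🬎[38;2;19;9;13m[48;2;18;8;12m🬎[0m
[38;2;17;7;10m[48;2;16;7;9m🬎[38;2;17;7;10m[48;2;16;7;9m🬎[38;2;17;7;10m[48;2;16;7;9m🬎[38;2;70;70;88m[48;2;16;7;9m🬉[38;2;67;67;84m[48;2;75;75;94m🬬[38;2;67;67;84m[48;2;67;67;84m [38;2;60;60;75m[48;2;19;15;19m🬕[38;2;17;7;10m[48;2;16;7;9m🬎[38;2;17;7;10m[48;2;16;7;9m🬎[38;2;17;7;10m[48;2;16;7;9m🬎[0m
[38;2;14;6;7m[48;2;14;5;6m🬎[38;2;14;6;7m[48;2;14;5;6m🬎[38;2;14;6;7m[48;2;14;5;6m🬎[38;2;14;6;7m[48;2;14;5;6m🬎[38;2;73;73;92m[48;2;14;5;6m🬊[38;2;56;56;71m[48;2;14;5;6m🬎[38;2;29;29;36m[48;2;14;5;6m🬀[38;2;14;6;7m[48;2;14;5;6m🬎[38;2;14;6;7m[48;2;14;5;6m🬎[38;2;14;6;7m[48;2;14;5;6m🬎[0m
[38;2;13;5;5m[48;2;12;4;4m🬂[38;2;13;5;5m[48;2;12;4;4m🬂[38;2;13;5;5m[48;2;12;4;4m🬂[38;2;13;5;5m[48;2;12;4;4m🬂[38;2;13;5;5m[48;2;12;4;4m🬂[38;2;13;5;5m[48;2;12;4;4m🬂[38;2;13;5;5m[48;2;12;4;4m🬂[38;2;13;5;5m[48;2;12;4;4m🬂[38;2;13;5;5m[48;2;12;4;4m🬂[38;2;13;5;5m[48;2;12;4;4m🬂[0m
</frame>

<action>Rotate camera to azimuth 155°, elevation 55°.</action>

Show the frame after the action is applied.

<frame>
[38;2;22;11;17m[48;2;20;10;15m🬂[38;2;22;11;17m[48;2;20;10;15m🬂[38;2;22;11;17m[48;2;20;10;15m🬂[38;2;22;11;17m[48;2;20;10;15m🬂[38;2;22;11;17m[48;2;20;10;15m🬂[38;2;22;11;17m[48;2;20;10;15m🬂[38;2;22;11;17m[48;2;20;10;15m🬂[38;2;22;11;17m[48;2;20;10;15m🬂[38;2;22;11;17m[48;2;20;10;15m🬂[38;2;22;11;17m[48;2;20;10;15m🬂[0m
[38;2;19;9;13m[48;2;18;8;12m🬎[38;2;19;9;13m[48;2;18;8;12m🬎[38;2;19;9;13m[48;2;18;8;12m🬎[38;2;67;67;84m[48;2;18;8;13m🬦[38;2;67;67;84m[48;2;67;67;84m [38;2;67;67;84m[48;2;67;67;84m [38;2;67;67;84m[48;2;19;9;14m🬺[38;2;19;9;13m[48;2;18;8;12m🬎[38;2;19;9;13m[48;2;18;8;12m🬎[38;2;19;9;13m[48;2;18;8;12m🬎[0m
[38;2;17;7;10m[48;2;16;7;9m🬎[38;2;17;7;10m[48;2;16;7;9m🬎[38;2;17;7;10m[48;2;16;7;9m🬎[38;2;65;65;82m[48;2;16;7;9m🬁[38;2;67;67;84m[48;2;73;73;92m🬂[38;2;73;73;91m[48;2;66;66;84m🬓[38;2;54;54;68m[48;2;16;7;9m🬕[38;2;17;7;10m[48;2;16;7;9m🬎[38;2;17;7;10m[48;2;16;7;9m🬎[38;2;17;7;10m[48;2;16;7;9m🬎[0m
[38;2;14;6;7m[48;2;14;5;6m🬎[38;2;14;6;7m[48;2;14;5;6m🬎[38;2;14;6;7m[48;2;14;5;6m🬎[38;2;14;6;7m[48;2;14;5;6m🬎[38;2;73;73;91m[48;2;14;5;6m🬨[38;2;73;73;91m[48;2;63;63;79m▌[38;2;47;47;59m[48;2;14;5;6m🬀[38;2;14;6;7m[48;2;14;5;6m🬎[38;2;14;6;7m[48;2;14;5;6m🬎[38;2;14;6;7m[48;2;14;5;6m🬎[0m
[38;2;13;5;5m[48;2;12;4;4m🬂[38;2;13;5;5m[48;2;12;4;4m🬂[38;2;13;5;5m[48;2;12;4;4m🬂[38;2;13;5;5m[48;2;12;4;4m🬂[38;2;13;5;5m[48;2;12;4;4m🬂[38;2;13;5;5m[48;2;12;4;4m🬂[38;2;13;5;5m[48;2;12;4;4m🬂[38;2;13;5;5m[48;2;12;4;4m🬂[38;2;13;5;5m[48;2;12;4;4m🬂[38;2;13;5;5m[48;2;12;4;4m🬂[0m
</frame>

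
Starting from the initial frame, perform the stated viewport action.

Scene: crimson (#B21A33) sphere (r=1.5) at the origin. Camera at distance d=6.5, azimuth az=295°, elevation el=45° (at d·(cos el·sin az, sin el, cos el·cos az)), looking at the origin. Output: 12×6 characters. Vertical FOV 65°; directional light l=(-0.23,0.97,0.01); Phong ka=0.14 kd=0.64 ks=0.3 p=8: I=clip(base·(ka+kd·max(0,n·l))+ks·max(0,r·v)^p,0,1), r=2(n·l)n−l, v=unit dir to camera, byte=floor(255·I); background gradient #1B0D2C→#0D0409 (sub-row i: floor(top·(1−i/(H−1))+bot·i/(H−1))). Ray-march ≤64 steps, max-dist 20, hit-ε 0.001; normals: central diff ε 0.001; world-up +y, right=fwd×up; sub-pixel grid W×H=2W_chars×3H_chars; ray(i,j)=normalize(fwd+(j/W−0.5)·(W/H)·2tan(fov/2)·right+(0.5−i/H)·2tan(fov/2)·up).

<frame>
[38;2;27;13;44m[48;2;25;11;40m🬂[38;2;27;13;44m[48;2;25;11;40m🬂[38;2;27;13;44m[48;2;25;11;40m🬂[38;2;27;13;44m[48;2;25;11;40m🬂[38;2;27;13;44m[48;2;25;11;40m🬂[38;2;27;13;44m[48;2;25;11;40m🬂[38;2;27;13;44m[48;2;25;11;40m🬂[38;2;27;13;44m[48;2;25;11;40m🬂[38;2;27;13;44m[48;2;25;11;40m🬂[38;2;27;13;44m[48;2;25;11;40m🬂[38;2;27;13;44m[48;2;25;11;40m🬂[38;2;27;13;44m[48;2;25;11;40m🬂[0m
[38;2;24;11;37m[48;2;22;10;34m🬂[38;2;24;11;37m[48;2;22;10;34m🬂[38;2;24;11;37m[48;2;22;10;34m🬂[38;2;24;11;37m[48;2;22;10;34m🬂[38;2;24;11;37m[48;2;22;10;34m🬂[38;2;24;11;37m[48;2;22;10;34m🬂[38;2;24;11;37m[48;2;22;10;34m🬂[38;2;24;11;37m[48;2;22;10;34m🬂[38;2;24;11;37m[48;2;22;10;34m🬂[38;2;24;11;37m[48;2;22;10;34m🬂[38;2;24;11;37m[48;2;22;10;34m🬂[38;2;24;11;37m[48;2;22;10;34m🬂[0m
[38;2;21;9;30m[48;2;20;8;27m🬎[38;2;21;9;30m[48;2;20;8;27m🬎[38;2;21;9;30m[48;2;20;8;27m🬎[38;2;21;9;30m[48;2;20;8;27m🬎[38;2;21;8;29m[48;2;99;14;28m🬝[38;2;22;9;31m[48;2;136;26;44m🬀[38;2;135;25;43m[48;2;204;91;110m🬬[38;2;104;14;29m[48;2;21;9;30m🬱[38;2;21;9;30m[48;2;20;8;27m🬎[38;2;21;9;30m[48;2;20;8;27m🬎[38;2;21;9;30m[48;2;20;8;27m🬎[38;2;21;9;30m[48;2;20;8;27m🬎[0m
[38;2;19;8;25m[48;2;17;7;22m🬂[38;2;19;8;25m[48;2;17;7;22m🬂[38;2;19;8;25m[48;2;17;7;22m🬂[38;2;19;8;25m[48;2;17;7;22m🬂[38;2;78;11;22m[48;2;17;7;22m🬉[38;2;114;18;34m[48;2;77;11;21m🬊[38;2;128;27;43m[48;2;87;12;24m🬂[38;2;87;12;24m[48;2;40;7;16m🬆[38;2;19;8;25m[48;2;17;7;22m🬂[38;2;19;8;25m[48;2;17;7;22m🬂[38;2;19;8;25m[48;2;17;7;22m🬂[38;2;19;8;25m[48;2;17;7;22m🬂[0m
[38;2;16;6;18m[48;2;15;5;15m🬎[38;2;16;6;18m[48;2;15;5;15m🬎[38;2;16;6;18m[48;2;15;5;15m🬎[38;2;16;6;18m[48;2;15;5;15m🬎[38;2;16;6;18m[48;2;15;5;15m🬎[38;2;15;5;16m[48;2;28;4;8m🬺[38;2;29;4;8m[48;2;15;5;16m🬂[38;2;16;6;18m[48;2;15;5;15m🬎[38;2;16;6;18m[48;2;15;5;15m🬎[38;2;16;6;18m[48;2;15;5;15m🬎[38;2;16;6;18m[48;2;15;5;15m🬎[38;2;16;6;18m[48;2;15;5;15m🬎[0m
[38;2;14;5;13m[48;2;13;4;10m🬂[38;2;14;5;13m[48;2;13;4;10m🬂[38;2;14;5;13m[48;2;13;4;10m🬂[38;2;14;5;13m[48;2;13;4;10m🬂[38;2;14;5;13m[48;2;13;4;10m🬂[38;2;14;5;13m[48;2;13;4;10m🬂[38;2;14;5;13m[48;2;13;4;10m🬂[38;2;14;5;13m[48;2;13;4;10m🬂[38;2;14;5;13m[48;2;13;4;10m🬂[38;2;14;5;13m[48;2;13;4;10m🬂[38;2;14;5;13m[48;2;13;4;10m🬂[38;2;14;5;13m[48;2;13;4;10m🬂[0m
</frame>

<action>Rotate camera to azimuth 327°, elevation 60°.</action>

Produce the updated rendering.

<frame>
[38;2;27;13;44m[48;2;25;11;40m🬂[38;2;27;13;44m[48;2;25;11;40m🬂[38;2;27;13;44m[48;2;25;11;40m🬂[38;2;27;13;44m[48;2;25;11;40m🬂[38;2;27;13;44m[48;2;25;11;40m🬂[38;2;27;13;44m[48;2;25;11;40m🬂[38;2;27;13;44m[48;2;25;11;40m🬂[38;2;27;13;44m[48;2;25;11;40m🬂[38;2;27;13;44m[48;2;25;11;40m🬂[38;2;27;13;44m[48;2;25;11;40m🬂[38;2;27;13;44m[48;2;25;11;40m🬂[38;2;27;13;44m[48;2;25;11;40m🬂[0m
[38;2;24;11;37m[48;2;22;10;34m🬂[38;2;24;11;37m[48;2;22;10;34m🬂[38;2;24;11;37m[48;2;22;10;34m🬂[38;2;24;11;37m[48;2;22;10;34m🬂[38;2;24;11;37m[48;2;22;10;34m🬂[38;2;24;11;37m[48;2;22;10;34m🬂[38;2;24;11;37m[48;2;22;10;34m🬂[38;2;24;11;37m[48;2;22;10;34m🬂[38;2;24;11;37m[48;2;22;10;34m🬂[38;2;24;11;37m[48;2;22;10;34m🬂[38;2;24;11;37m[48;2;22;10;34m🬂[38;2;24;11;37m[48;2;22;10;34m🬂[0m
[38;2;21;9;30m[48;2;20;8;27m🬎[38;2;21;9;30m[48;2;20;8;27m🬎[38;2;21;9;30m[48;2;20;8;27m🬎[38;2;21;9;30m[48;2;20;8;27m🬎[38;2;21;8;29m[48;2;107;15;30m🬝[38;2;22;9;31m[48;2;138;26;45m🬀[38;2;125;19;37m[48;2;193;77;96m🬬[38;2;21;9;30m[48;2;96;13;27m🬊[38;2;21;9;30m[48;2;20;8;27m🬎[38;2;21;9;30m[48;2;20;8;27m🬎[38;2;21;9;30m[48;2;20;8;27m🬎[38;2;21;9;30m[48;2;20;8;27m🬎[0m
[38;2;19;8;25m[48;2;17;7;22m🬂[38;2;19;8;25m[48;2;17;7;22m🬂[38;2;19;8;25m[48;2;17;7;22m🬂[38;2;19;8;25m[48;2;17;7;22m🬂[38;2;94;13;27m[48;2;17;7;22m🬉[38;2;155;44;62m[48;2;106;15;30m🬁[38;2;163;53;71m[48;2;104;15;30m🬀[38;2;81;11;22m[48;2;33;7;17m🬕[38;2;19;8;25m[48;2;17;7;22m🬂[38;2;19;8;25m[48;2;17;7;22m🬂[38;2;19;8;25m[48;2;17;7;22m🬂[38;2;19;8;25m[48;2;17;7;22m🬂[0m
[38;2;16;6;18m[48;2;15;5;15m🬎[38;2;16;6;18m[48;2;15;5;15m🬎[38;2;16;6;18m[48;2;15;5;15m🬎[38;2;16;6;18m[48;2;15;5;15m🬎[38;2;16;6;18m[48;2;15;5;15m🬎[38;2;50;7;14m[48;2;15;5;16m🬁[38;2;47;6;13m[48;2;15;5;16m🬂[38;2;16;6;18m[48;2;15;5;15m🬎[38;2;16;6;18m[48;2;15;5;15m🬎[38;2;16;6;18m[48;2;15;5;15m🬎[38;2;16;6;18m[48;2;15;5;15m🬎[38;2;16;6;18m[48;2;15;5;15m🬎[0m
[38;2;14;5;13m[48;2;13;4;10m🬂[38;2;14;5;13m[48;2;13;4;10m🬂[38;2;14;5;13m[48;2;13;4;10m🬂[38;2;14;5;13m[48;2;13;4;10m🬂[38;2;14;5;13m[48;2;13;4;10m🬂[38;2;14;5;13m[48;2;13;4;10m🬂[38;2;14;5;13m[48;2;13;4;10m🬂[38;2;14;5;13m[48;2;13;4;10m🬂[38;2;14;5;13m[48;2;13;4;10m🬂[38;2;14;5;13m[48;2;13;4;10m🬂[38;2;14;5;13m[48;2;13;4;10m🬂[38;2;14;5;13m[48;2;13;4;10m🬂[0m
</frame>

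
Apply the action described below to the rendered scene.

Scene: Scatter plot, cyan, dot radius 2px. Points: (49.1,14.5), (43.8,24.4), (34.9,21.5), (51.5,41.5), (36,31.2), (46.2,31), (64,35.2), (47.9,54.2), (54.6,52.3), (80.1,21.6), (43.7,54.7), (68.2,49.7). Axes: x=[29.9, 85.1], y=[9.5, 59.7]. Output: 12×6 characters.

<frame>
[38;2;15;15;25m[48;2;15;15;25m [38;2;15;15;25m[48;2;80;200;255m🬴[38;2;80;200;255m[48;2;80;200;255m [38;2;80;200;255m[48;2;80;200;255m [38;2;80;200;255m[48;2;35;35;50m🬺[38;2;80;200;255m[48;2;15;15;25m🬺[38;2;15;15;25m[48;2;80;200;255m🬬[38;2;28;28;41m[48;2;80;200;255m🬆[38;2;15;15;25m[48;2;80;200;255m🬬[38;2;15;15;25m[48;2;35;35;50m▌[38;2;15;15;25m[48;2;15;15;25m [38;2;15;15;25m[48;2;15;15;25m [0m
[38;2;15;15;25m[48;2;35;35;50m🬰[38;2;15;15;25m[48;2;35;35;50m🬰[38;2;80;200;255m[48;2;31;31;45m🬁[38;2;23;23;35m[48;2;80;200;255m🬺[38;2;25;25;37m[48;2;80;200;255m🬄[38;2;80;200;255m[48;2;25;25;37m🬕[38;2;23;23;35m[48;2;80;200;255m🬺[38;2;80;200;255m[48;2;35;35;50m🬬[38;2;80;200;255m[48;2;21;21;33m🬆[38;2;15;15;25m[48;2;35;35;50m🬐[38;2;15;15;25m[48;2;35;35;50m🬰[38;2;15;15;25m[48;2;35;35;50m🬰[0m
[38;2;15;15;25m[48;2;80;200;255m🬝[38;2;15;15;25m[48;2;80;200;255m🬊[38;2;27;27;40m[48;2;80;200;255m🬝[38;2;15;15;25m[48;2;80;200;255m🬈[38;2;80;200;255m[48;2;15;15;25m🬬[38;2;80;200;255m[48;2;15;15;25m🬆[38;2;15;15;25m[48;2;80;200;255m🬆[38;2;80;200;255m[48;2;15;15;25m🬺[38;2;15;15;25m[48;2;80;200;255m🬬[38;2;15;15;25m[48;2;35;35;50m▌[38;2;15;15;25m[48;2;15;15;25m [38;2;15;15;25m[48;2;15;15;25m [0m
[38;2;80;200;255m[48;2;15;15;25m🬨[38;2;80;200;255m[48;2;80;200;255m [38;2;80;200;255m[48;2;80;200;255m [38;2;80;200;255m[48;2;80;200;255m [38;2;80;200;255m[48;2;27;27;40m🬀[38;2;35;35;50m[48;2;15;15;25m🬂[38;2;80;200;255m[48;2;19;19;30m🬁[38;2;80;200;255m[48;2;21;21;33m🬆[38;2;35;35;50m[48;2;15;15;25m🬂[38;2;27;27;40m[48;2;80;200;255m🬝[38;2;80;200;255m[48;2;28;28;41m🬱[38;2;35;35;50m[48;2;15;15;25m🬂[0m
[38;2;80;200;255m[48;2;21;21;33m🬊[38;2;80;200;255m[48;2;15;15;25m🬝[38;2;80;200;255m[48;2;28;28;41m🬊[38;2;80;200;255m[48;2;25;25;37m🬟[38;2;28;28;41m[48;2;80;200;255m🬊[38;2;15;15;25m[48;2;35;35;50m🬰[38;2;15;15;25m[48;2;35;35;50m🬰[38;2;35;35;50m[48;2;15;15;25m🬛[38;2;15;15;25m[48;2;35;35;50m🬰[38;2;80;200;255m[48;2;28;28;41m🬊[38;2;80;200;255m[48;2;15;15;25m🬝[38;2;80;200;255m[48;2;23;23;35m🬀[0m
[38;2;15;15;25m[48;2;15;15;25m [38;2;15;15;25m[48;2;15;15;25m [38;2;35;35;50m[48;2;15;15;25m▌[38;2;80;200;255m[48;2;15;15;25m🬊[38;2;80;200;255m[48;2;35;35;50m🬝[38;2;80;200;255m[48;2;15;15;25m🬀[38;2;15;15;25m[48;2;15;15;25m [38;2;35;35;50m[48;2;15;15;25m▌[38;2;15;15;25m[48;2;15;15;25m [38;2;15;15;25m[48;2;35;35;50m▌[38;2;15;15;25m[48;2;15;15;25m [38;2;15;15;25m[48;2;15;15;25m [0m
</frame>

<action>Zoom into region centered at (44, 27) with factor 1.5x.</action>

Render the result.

<frame>
[38;2;15;15;25m[48;2;15;15;25m [38;2;15;15;25m[48;2;15;15;25m [38;2;35;35;50m[48;2;15;15;25m▌[38;2;15;15;25m[48;2;15;15;25m [38;2;15;15;25m[48;2;35;35;50m▌[38;2;15;15;25m[48;2;15;15;25m [38;2;15;15;25m[48;2;15;15;25m [38;2;35;35;50m[48;2;80;200;255m🬐[38;2;80;200;255m[48;2;80;200;255m [38;2;27;27;40m[48;2;80;200;255m🬸[38;2;15;15;25m[48;2;15;15;25m [38;2;15;15;25m[48;2;15;15;25m [0m
[38;2;15;15;25m[48;2;35;35;50m🬰[38;2;15;15;25m[48;2;35;35;50m🬰[38;2;31;31;45m[48;2;80;200;255m🬝[38;2;21;21;33m[48;2;80;200;255m🬊[38;2;15;15;25m[48;2;35;35;50m🬐[38;2;23;23;35m[48;2;80;200;255m🬝[38;2;21;21;33m[48;2;80;200;255m🬊[38;2;35;35;50m[48;2;15;15;25m🬛[38;2;80;200;255m[48;2;23;23;35m🬀[38;2;15;15;25m[48;2;35;35;50m🬐[38;2;15;15;25m[48;2;35;35;50m🬰[38;2;15;15;25m[48;2;35;35;50m🬰[0m
[38;2;15;15;25m[48;2;15;15;25m [38;2;15;15;25m[48;2;15;15;25m [38;2;80;200;255m[48;2;28;28;41m🬊[38;2;80;200;255m[48;2;15;15;25m🬝[38;2;80;200;255m[48;2;27;27;40m🬀[38;2;80;200;255m[48;2;15;15;25m🬸[38;2;80;200;255m[48;2;15;15;25m🬝[38;2;80;200;255m[48;2;23;23;35m🬀[38;2;15;15;25m[48;2;15;15;25m [38;2;15;15;25m[48;2;35;35;50m▌[38;2;15;15;25m[48;2;15;15;25m [38;2;15;15;25m[48;2;15;15;25m [0m
[38;2;35;35;50m[48;2;15;15;25m🬂[38;2;23;23;35m[48;2;80;200;255m🬝[38;2;35;35;50m[48;2;80;200;255m🬀[38;2;80;200;255m[48;2;28;28;41m🬱[38;2;80;200;255m[48;2;27;27;40m🬁[38;2;80;200;255m[48;2;15;15;25m🬬[38;2;80;200;255m[48;2;15;15;25m🬆[38;2;35;35;50m[48;2;15;15;25m🬕[38;2;35;35;50m[48;2;15;15;25m🬂[38;2;35;35;50m[48;2;15;15;25m🬨[38;2;35;35;50m[48;2;15;15;25m🬂[38;2;35;35;50m[48;2;15;15;25m🬂[0m
[38;2;15;15;25m[48;2;35;35;50m🬰[38;2;15;15;25m[48;2;35;35;50m🬰[38;2;80;200;255m[48;2;28;28;41m🬊[38;2;80;200;255m[48;2;23;23;35m🬀[38;2;15;15;25m[48;2;35;35;50m🬐[38;2;15;15;25m[48;2;35;35;50m🬰[38;2;21;21;33m[48;2;80;200;255m🬆[38;2;80;200;255m[48;2;15;15;25m🬺[38;2;23;23;35m[48;2;80;200;255m🬬[38;2;15;15;25m[48;2;35;35;50m🬐[38;2;15;15;25m[48;2;35;35;50m🬰[38;2;15;15;25m[48;2;35;35;50m🬰[0m
[38;2;15;15;25m[48;2;15;15;25m [38;2;15;15;25m[48;2;15;15;25m [38;2;35;35;50m[48;2;15;15;25m▌[38;2;15;15;25m[48;2;15;15;25m [38;2;15;15;25m[48;2;35;35;50m▌[38;2;15;15;25m[48;2;15;15;25m [38;2;15;15;25m[48;2;80;200;255m🬺[38;2;80;200;255m[48;2;21;21;33m🬆[38;2;15;15;25m[48;2;15;15;25m [38;2;15;15;25m[48;2;35;35;50m▌[38;2;15;15;25m[48;2;15;15;25m [38;2;15;15;25m[48;2;15;15;25m [0m
</frame>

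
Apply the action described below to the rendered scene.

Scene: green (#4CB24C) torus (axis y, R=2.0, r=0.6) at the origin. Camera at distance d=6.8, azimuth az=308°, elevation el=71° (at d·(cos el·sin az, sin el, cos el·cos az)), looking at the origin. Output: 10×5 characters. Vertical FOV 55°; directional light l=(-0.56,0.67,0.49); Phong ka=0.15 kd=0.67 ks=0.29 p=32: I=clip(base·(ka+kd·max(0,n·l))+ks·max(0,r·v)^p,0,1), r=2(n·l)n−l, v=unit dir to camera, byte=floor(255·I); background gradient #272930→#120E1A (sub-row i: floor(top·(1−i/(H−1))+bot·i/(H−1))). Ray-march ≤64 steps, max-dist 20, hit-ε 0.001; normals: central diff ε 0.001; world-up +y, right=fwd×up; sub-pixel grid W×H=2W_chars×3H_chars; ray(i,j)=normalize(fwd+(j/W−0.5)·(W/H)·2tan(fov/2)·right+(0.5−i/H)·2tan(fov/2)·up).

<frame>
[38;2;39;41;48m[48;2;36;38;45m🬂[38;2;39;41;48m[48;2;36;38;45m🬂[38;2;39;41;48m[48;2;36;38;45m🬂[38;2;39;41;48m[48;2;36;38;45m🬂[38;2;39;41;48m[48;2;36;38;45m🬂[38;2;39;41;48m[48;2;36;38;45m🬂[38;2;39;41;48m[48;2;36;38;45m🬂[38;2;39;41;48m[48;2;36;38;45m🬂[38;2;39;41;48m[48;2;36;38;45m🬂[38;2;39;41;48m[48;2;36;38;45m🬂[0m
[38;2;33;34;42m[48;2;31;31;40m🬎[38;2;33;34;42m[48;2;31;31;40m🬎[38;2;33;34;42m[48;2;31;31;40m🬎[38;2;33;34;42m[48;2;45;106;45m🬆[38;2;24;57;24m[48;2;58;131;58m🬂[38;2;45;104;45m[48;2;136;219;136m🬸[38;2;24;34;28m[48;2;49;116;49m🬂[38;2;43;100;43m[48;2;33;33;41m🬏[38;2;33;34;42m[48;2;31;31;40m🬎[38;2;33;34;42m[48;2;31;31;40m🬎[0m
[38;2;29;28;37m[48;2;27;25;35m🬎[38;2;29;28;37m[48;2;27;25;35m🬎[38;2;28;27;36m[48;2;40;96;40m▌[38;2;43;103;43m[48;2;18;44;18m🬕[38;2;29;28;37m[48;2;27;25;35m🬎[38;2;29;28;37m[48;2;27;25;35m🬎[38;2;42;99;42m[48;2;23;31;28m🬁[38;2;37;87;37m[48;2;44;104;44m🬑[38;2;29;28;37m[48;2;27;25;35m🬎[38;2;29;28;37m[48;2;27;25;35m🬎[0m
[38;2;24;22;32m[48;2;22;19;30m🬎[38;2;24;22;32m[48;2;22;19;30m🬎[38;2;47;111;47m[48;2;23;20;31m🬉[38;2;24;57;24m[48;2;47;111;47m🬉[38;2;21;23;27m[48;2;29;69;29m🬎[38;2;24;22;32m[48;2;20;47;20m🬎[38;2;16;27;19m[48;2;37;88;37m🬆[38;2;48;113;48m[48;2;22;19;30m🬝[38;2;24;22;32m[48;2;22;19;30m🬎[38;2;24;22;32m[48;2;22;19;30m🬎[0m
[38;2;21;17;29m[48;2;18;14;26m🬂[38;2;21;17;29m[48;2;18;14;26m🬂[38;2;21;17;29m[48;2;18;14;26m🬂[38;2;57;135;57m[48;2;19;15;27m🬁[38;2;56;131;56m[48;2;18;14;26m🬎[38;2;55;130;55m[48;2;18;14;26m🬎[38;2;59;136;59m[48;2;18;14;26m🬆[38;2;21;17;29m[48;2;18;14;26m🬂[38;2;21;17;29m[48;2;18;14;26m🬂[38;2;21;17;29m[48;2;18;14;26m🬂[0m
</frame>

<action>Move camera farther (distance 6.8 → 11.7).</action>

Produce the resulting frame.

<frame>
[38;2;39;41;48m[48;2;36;38;45m🬂[38;2;39;41;48m[48;2;36;38;45m🬂[38;2;39;41;48m[48;2;36;38;45m🬂[38;2;39;41;48m[48;2;36;38;45m🬂[38;2;39;41;48m[48;2;36;38;45m🬂[38;2;39;41;48m[48;2;36;38;45m🬂[38;2;39;41;48m[48;2;36;38;45m🬂[38;2;39;41;48m[48;2;36;38;45m🬂[38;2;39;41;48m[48;2;36;38;45m🬂[38;2;39;41;48m[48;2;36;38;45m🬂[0m
[38;2;33;34;42m[48;2;31;31;40m🬎[38;2;33;34;42m[48;2;31;31;40m🬎[38;2;33;34;42m[48;2;31;31;40m🬎[38;2;33;34;42m[48;2;31;31;40m🬎[38;2;33;33;41m[48;2;37;87;37m🬝[38;2;33;34;42m[48;2;42;100;42m🬎[38;2;33;34;42m[48;2;31;31;40m🬎[38;2;33;34;42m[48;2;31;31;40m🬎[38;2;33;34;42m[48;2;31;31;40m🬎[38;2;33;34;42m[48;2;31;31;40m🬎[0m
[38;2;29;28;37m[48;2;27;25;35m🬎[38;2;29;28;37m[48;2;27;25;35m🬎[38;2;29;28;37m[48;2;27;25;35m🬎[38;2;28;27;37m[48;2;38;89;38m🬕[38;2;48;114;48m[48;2;28;42;34m🬆[38;2;53;125;53m[48;2;28;26;36m🬁[38;2;41;98;41m[48;2;29;49;33m🬪[38;2;29;28;37m[48;2;27;25;35m🬎[38;2;29;28;37m[48;2;27;25;35m🬎[38;2;29;28;37m[48;2;27;25;35m🬎[0m
[38;2;24;22;32m[48;2;22;19;30m🬎[38;2;24;22;32m[48;2;22;19;30m🬎[38;2;24;22;32m[48;2;22;19;30m🬎[38;2;24;22;32m[48;2;22;19;30m🬎[38;2;18;21;23m[48;2;52;122;52m🬯[38;2;20;21;26m[48;2;59;133;59m🬰[38;2;50;117;50m[48;2;23;20;31m🬄[38;2;24;22;32m[48;2;22;19;30m🬎[38;2;24;22;32m[48;2;22;19;30m🬎[38;2;24;22;32m[48;2;22;19;30m🬎[0m
[38;2;21;17;29m[48;2;18;14;26m🬂[38;2;21;17;29m[48;2;18;14;26m🬂[38;2;21;17;29m[48;2;18;14;26m🬂[38;2;21;17;29m[48;2;18;14;26m🬂[38;2;21;17;29m[48;2;18;14;26m🬂[38;2;21;17;29m[48;2;18;14;26m🬂[38;2;21;17;29m[48;2;18;14;26m🬂[38;2;21;17;29m[48;2;18;14;26m🬂[38;2;21;17;29m[48;2;18;14;26m🬂[38;2;21;17;29m[48;2;18;14;26m🬂[0m
</frame>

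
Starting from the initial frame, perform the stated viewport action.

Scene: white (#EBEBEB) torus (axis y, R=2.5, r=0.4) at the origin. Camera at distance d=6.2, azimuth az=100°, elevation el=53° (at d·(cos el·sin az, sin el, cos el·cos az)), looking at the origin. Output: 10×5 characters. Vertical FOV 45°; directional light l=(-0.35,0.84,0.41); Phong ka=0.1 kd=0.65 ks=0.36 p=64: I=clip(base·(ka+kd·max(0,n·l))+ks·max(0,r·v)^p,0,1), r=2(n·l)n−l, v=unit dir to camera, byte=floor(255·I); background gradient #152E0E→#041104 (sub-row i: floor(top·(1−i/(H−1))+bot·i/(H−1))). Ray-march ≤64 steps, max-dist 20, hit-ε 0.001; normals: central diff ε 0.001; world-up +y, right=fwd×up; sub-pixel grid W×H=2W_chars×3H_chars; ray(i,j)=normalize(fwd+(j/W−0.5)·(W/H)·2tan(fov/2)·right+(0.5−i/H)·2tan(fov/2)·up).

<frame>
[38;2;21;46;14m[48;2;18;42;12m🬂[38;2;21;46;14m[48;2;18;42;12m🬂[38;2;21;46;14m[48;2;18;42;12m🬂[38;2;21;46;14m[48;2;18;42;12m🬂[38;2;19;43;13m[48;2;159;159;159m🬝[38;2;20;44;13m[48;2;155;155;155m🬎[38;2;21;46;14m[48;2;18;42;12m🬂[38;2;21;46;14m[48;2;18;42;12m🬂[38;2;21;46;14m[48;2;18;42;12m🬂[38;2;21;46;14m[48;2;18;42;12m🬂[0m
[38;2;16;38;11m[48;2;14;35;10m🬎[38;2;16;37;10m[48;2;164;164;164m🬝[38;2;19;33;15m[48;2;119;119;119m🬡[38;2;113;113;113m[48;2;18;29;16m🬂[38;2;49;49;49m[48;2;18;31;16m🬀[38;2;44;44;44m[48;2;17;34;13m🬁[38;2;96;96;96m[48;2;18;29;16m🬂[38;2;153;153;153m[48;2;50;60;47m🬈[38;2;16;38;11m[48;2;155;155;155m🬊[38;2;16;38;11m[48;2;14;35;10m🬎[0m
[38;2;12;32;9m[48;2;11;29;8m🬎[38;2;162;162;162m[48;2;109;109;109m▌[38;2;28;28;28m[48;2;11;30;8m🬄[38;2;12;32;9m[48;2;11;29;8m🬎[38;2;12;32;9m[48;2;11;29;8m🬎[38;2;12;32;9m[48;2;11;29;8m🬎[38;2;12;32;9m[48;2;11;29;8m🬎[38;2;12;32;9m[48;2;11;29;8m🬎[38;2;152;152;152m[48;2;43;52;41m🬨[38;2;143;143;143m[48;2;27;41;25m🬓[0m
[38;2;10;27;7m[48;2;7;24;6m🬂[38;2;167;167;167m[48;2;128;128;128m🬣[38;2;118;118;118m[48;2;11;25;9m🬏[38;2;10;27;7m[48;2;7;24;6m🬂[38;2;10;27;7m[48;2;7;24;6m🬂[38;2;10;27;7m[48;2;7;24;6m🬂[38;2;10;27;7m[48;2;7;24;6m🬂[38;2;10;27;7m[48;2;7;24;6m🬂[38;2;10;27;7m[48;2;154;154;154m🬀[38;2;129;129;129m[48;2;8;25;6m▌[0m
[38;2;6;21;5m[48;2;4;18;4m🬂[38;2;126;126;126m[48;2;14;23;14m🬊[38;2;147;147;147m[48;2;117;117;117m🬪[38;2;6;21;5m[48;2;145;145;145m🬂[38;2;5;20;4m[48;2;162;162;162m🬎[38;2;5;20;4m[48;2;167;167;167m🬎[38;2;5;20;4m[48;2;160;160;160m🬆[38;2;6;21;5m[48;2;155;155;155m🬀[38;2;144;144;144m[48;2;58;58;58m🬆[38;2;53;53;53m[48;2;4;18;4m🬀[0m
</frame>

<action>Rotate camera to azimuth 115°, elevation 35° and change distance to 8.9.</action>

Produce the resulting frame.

<frame>
[38;2;21;46;14m[48;2;18;42;12m🬂[38;2;21;46;14m[48;2;18;42;12m🬂[38;2;21;46;14m[48;2;18;42;12m🬂[38;2;21;46;14m[48;2;18;42;12m🬂[38;2;21;46;14m[48;2;18;42;12m🬂[38;2;21;46;14m[48;2;18;42;12m🬂[38;2;21;46;14m[48;2;18;42;12m🬂[38;2;21;46;14m[48;2;18;42;12m🬂[38;2;21;46;14m[48;2;18;42;12m🬂[38;2;21;46;14m[48;2;18;42;12m🬂[0m
[38;2;16;38;11m[48;2;14;35;10m🬎[38;2;16;38;11m[48;2;14;35;10m🬎[38;2;16;38;11m[48;2;14;35;10m🬎[38;2;16;37;10m[48;2;158;158;158m🬝[38;2;23;40;19m[48;2;92;92;92m🬬[38;2;16;38;11m[48;2;54;54;54m🬎[38;2;16;38;11m[48;2;133;133;133m🬎[38;2;16;38;11m[48;2;14;35;10m🬎[38;2;16;38;11m[48;2;14;35;10m🬎[38;2;16;38;11m[48;2;14;35;10m🬎[0m
[38;2;12;32;9m[48;2;11;29;8m🬎[38;2;12;32;9m[48;2;11;29;8m🬎[38;2;12;32;9m[48;2;132;132;132m🬆[38;2;93;93;93m[48;2;16;27;14m🬀[38;2;23;23;23m[48;2;11;30;8m🬀[38;2;12;32;9m[48;2;11;29;8m🬎[38;2;26;26;26m[48;2;11;30;8m🬂[38;2;20;33;18m[48;2;150;150;150m🬔[38;2;69;69;69m[48;2;12;31;8m🬏[38;2;12;32;9m[48;2;11;29;8m🬎[0m
[38;2;10;27;7m[48;2;7;24;6m🬂[38;2;10;27;7m[48;2;7;24;6m🬂[38;2;145;145;145m[48;2;30;40;29m🬁[38;2;30;36;29m[48;2;138;138;138m🬯[38;2;130;130;130m[48;2;28;40;26m🬢[38;2;9;26;6m[48;2;96;96;96m🬎[38;2;32;41;31m[48;2;164;164;164m🬰[38;2;135;135;135m[48;2;21;26;20m🬆[38;2;23;23;23m[48;2;8;24;6m🬀[38;2;10;27;7m[48;2;7;24;6m🬂[0m
[38;2;6;21;5m[48;2;4;18;4m🬂[38;2;6;21;5m[48;2;4;18;4m🬂[38;2;6;21;5m[48;2;4;18;4m🬂[38;2;6;21;5m[48;2;4;18;4m🬂[38;2;23;23;23m[48;2;4;18;4m🬂[38;2;23;23;23m[48;2;4;18;4m🬂[38;2;23;23;23m[48;2;4;18;4m🬀[38;2;6;21;5m[48;2;4;18;4m🬂[38;2;6;21;5m[48;2;4;18;4m🬂[38;2;6;21;5m[48;2;4;18;4m🬂[0m
</frame>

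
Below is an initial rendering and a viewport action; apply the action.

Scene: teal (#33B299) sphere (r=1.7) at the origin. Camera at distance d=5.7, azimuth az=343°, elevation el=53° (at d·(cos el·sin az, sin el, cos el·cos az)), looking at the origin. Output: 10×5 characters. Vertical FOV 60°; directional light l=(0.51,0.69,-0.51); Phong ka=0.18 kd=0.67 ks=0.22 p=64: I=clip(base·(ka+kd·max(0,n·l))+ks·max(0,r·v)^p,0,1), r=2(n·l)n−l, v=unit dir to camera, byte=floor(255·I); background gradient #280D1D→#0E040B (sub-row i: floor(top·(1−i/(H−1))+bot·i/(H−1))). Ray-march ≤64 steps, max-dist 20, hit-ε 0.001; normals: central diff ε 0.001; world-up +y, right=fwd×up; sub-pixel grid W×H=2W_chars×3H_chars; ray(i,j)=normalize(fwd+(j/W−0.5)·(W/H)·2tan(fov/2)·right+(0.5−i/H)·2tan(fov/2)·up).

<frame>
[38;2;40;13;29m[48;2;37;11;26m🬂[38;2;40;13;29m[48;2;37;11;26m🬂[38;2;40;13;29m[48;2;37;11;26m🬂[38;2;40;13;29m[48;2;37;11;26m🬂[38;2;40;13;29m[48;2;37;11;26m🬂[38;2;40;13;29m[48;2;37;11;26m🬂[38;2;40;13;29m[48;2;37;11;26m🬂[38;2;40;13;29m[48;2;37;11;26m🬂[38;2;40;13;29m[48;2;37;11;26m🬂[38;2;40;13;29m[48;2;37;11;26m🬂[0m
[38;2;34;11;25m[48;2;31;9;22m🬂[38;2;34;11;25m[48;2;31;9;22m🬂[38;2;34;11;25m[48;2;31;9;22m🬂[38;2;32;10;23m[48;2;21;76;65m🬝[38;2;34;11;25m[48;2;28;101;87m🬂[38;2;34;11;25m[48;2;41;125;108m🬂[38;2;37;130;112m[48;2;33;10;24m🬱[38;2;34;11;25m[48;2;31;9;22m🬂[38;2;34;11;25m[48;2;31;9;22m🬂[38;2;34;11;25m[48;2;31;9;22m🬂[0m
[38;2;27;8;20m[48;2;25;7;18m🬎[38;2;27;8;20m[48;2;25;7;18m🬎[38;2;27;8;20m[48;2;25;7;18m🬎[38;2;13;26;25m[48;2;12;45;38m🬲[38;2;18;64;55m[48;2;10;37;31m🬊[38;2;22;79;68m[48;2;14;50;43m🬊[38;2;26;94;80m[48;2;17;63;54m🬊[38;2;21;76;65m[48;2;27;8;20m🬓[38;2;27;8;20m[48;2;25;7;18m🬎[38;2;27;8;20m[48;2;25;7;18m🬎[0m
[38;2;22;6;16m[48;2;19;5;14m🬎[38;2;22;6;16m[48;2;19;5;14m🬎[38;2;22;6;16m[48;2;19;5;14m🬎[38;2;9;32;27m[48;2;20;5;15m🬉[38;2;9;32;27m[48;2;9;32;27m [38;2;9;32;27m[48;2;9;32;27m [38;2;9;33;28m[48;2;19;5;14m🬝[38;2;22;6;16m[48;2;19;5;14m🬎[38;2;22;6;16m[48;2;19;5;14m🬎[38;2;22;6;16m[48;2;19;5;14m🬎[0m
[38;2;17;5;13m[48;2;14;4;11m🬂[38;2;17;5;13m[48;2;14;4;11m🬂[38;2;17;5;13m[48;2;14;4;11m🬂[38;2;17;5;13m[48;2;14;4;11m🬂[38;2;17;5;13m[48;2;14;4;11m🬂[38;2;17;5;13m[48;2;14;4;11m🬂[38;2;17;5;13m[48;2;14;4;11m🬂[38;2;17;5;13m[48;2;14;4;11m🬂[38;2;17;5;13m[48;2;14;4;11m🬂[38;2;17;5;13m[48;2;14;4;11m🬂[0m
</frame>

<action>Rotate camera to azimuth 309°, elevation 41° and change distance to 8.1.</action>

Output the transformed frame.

<frame>
[38;2;40;13;29m[48;2;37;11;26m🬂[38;2;40;13;29m[48;2;37;11;26m🬂[38;2;40;13;29m[48;2;37;11;26m🬂[38;2;40;13;29m[48;2;37;11;26m🬂[38;2;40;13;29m[48;2;37;11;26m🬂[38;2;40;13;29m[48;2;37;11;26m🬂[38;2;40;13;29m[48;2;37;11;26m🬂[38;2;40;13;29m[48;2;37;11;26m🬂[38;2;40;13;29m[48;2;37;11;26m🬂[38;2;40;13;29m[48;2;37;11;26m🬂[0m
[38;2;34;11;25m[48;2;31;9;22m🬂[38;2;34;11;25m[48;2;31;9;22m🬂[38;2;34;11;25m[48;2;31;9;22m🬂[38;2;34;11;25m[48;2;31;9;22m🬂[38;2;32;10;23m[48;2;36;128;110m🬝[38;2;33;10;24m[48;2;34;121;104m🬎[38;2;34;11;25m[48;2;31;9;22m🬂[38;2;34;11;25m[48;2;31;9;22m🬂[38;2;34;11;25m[48;2;31;9;22m🬂[38;2;34;11;25m[48;2;31;9;22m🬂[0m
[38;2;27;8;20m[48;2;25;7;18m🬎[38;2;27;8;20m[48;2;25;7;18m🬎[38;2;27;8;20m[48;2;25;7;18m🬎[38;2;27;8;20m[48;2;25;7;18m🬎[38;2;23;83;71m[48;2;10;38;32m🬂[38;2;21;74;63m[48;2;9;34;29m🬂[38;2;22;76;66m[48;2;19;18;23m🬀[38;2;27;8;20m[48;2;25;7;18m🬎[38;2;27;8;20m[48;2;25;7;18m🬎[38;2;27;8;20m[48;2;25;7;18m🬎[0m
[38;2;22;6;16m[48;2;19;5;14m🬎[38;2;22;6;16m[48;2;19;5;14m🬎[38;2;22;6;16m[48;2;19;5;14m🬎[38;2;22;6;16m[48;2;19;5;14m🬎[38;2;9;32;27m[48;2;19;5;14m🬊[38;2;9;32;27m[48;2;19;5;14m🬎[38;2;9;32;27m[48;2;20;5;15m🬀[38;2;22;6;16m[48;2;19;5;14m🬎[38;2;22;6;16m[48;2;19;5;14m🬎[38;2;22;6;16m[48;2;19;5;14m🬎[0m
[38;2;17;5;13m[48;2;14;4;11m🬂[38;2;17;5;13m[48;2;14;4;11m🬂[38;2;17;5;13m[48;2;14;4;11m🬂[38;2;17;5;13m[48;2;14;4;11m🬂[38;2;17;5;13m[48;2;14;4;11m🬂[38;2;17;5;13m[48;2;14;4;11m🬂[38;2;17;5;13m[48;2;14;4;11m🬂[38;2;17;5;13m[48;2;14;4;11m🬂[38;2;17;5;13m[48;2;14;4;11m🬂[38;2;17;5;13m[48;2;14;4;11m🬂[0m
</frame>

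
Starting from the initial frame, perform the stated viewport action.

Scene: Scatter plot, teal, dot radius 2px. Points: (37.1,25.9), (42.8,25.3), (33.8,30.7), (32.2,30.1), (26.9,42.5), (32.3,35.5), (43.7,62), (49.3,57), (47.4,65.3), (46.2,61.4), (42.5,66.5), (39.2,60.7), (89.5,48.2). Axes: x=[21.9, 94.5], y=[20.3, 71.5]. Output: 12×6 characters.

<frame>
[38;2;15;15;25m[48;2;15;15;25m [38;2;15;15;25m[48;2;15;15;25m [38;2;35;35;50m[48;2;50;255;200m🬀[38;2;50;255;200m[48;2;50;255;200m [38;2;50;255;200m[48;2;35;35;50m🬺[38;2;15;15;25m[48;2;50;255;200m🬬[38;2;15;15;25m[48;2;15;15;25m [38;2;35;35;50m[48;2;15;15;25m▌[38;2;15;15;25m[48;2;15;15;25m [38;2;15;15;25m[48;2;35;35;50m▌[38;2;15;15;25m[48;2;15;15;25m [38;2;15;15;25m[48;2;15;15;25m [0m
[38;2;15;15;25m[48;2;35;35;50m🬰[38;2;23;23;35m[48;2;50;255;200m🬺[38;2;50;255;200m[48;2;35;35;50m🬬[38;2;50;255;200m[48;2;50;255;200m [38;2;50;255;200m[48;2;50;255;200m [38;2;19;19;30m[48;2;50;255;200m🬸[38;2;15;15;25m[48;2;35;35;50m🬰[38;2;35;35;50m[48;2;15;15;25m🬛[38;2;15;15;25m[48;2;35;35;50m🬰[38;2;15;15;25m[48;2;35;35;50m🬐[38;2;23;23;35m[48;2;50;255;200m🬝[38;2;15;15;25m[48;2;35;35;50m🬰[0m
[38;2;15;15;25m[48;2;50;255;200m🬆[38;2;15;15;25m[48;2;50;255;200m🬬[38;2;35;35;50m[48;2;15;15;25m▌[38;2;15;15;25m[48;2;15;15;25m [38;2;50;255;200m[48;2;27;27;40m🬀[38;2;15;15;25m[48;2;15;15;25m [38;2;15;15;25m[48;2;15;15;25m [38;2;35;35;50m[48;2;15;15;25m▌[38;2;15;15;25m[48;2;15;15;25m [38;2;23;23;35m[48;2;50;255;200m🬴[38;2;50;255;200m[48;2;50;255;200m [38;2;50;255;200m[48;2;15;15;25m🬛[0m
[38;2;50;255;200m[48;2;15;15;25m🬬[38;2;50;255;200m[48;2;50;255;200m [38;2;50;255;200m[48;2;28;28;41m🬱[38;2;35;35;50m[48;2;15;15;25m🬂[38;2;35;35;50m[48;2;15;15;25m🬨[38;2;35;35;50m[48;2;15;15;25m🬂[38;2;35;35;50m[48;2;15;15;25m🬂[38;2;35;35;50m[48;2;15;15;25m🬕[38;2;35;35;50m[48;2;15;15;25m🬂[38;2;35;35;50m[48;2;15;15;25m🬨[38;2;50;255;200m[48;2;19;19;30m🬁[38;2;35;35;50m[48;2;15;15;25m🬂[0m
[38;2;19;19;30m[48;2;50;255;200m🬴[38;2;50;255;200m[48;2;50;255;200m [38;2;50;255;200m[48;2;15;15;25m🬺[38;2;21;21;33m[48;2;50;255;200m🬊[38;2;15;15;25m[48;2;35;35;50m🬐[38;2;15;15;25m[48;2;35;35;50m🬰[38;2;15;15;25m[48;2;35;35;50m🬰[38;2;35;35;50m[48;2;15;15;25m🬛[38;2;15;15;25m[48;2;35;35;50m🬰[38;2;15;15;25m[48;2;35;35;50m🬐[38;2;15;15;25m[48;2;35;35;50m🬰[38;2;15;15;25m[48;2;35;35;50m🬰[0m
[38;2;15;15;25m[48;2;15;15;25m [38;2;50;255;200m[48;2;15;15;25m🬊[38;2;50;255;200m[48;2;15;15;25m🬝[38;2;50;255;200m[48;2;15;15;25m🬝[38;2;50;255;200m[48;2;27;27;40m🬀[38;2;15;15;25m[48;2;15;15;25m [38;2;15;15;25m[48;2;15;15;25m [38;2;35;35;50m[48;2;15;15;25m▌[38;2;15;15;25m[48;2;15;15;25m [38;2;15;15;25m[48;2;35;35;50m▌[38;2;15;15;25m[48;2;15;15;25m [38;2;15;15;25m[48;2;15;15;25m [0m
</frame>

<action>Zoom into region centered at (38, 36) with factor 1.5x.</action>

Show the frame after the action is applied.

<frame>
[38;2;15;15;25m[48;2;15;15;25m [38;2;15;15;25m[48;2;15;15;25m [38;2;35;35;50m[48;2;15;15;25m▌[38;2;15;15;25m[48;2;15;15;25m [38;2;15;15;25m[48;2;35;35;50m▌[38;2;15;15;25m[48;2;15;15;25m [38;2;15;15;25m[48;2;15;15;25m [38;2;35;35;50m[48;2;15;15;25m▌[38;2;15;15;25m[48;2;15;15;25m [38;2;15;15;25m[48;2;35;35;50m▌[38;2;15;15;25m[48;2;15;15;25m [38;2;15;15;25m[48;2;15;15;25m [0m
[38;2;15;15;25m[48;2;35;35;50m🬰[38;2;15;15;25m[48;2;35;35;50m🬰[38;2;28;28;41m[48;2;50;255;200m🬆[38;2;50;255;200m[48;2;15;15;25m🬺[38;2;31;31;45m[48;2;50;255;200m🬬[38;2;15;15;25m[48;2;35;35;50m🬰[38;2;15;15;25m[48;2;35;35;50m🬰[38;2;35;35;50m[48;2;15;15;25m🬛[38;2;15;15;25m[48;2;35;35;50m🬰[38;2;15;15;25m[48;2;35;35;50m🬐[38;2;15;15;25m[48;2;35;35;50m🬰[38;2;15;15;25m[48;2;35;35;50m🬰[0m
[38;2;15;15;25m[48;2;15;15;25m [38;2;15;15;25m[48;2;15;15;25m [38;2;50;255;200m[48;2;27;27;40m🬁[38;2;50;255;200m[48;2;50;255;200m [38;2;50;255;200m[48;2;35;35;50m🬺[38;2;15;15;25m[48;2;50;255;200m🬬[38;2;15;15;25m[48;2;15;15;25m [38;2;35;35;50m[48;2;15;15;25m▌[38;2;15;15;25m[48;2;15;15;25m [38;2;15;15;25m[48;2;35;35;50m▌[38;2;15;15;25m[48;2;15;15;25m [38;2;15;15;25m[48;2;15;15;25m [0m
[38;2;35;35;50m[48;2;15;15;25m🬂[38;2;35;35;50m[48;2;15;15;25m🬂[38;2;35;35;50m[48;2;15;15;25m🬕[38;2;50;255;200m[48;2;25;25;37m🬷[38;2;50;255;200m[48;2;50;255;200m [38;2;50;255;200m[48;2;28;28;41m🬱[38;2;23;23;35m[48;2;50;255;200m🬝[38;2;35;35;50m[48;2;15;15;25m🬕[38;2;35;35;50m[48;2;15;15;25m🬂[38;2;35;35;50m[48;2;15;15;25m🬨[38;2;35;35;50m[48;2;15;15;25m🬂[38;2;35;35;50m[48;2;15;15;25m🬂[0m
[38;2;15;15;25m[48;2;35;35;50m🬰[38;2;15;15;25m[48;2;35;35;50m🬰[38;2;35;35;50m[48;2;15;15;25m🬛[38;2;23;23;35m[48;2;50;255;200m🬺[38;2;50;255;200m[48;2;25;25;37m🬎[38;2;50;255;200m[48;2;50;255;200m [38;2;50;255;200m[48;2;50;255;200m [38;2;50;255;200m[48;2;15;15;25m🬛[38;2;15;15;25m[48;2;35;35;50m🬰[38;2;15;15;25m[48;2;35;35;50m🬐[38;2;15;15;25m[48;2;35;35;50m🬰[38;2;15;15;25m[48;2;35;35;50m🬰[0m
[38;2;15;15;25m[48;2;15;15;25m [38;2;15;15;25m[48;2;15;15;25m [38;2;35;35;50m[48;2;15;15;25m▌[38;2;15;15;25m[48;2;15;15;25m [38;2;15;15;25m[48;2;35;35;50m▌[38;2;15;15;25m[48;2;50;255;200m🬺[38;2;15;15;25m[48;2;50;255;200m🬺[38;2;35;35;50m[48;2;15;15;25m▌[38;2;15;15;25m[48;2;15;15;25m [38;2;15;15;25m[48;2;35;35;50m▌[38;2;15;15;25m[48;2;15;15;25m [38;2;15;15;25m[48;2;15;15;25m [0m
</frame>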